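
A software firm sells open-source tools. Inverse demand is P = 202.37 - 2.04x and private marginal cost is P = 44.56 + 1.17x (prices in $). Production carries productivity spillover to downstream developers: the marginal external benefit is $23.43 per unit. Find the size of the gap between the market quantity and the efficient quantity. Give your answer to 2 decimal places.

Market equilibrium (private): 44.56 + 1.17x = 202.37 - 2.04x → x_m = 49.1620.
Social marginal cost = private MC − MEB = 21.13 + 1.17x.
Set SMC = demand: 21.13 + 1.17x = 202.37 - 2.04x → x* = 56.4611.
Gap = |49.1620 − 56.4611| = 7.2991.

7.30 units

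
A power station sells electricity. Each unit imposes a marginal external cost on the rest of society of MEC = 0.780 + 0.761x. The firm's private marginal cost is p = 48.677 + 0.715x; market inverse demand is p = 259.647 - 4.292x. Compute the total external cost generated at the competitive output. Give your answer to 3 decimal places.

Market equilibrium (private): 48.677 + 0.715x = 259.647 - 4.292x → x_m = 42.1350.
Total external cost = ∫₀^{x_m} (0.780 + 0.761x) dx = 0.780×42.1350 + ½×0.761×42.1350² = 708.3891.

708.389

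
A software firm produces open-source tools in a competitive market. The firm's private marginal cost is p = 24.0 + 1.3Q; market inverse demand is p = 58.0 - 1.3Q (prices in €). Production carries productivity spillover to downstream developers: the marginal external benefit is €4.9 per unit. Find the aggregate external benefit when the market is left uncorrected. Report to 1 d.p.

€64.1

Market equilibrium (private): 24.0 + 1.3Q = 58.0 - 1.3Q → Q_m = 13.0769.
Total external benefit = MEB × Q_m = 4.9 × 13.0769 = 64.0768.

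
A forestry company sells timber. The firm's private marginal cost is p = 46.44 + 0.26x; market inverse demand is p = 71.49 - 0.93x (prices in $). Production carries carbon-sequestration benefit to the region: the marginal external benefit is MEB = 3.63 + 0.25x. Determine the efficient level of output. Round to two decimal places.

x* = 30.51

Social marginal cost = private MC − MEB = 42.81 + 0.01x.
Set SMC = demand: 42.81 + 0.01x = 71.49 - 0.93x → x* = 30.5106.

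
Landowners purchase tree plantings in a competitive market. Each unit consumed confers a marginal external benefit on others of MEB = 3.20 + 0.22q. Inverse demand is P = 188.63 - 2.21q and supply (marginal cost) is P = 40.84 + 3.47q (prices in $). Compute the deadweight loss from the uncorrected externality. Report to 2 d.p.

DWL = $7.29

Market equilibrium (private): 40.84 + 3.47q = 188.63 - 2.21q → q_m = 26.0194.
Social marginal benefit = demand + MEB = 191.83 - 1.99q.
Set SMB = MC: 191.83 - 1.99q = 40.84 + 3.47q → q* = 27.6538.
Between q* and q_m the wedge SMB − MC runs linearly from 0 to MEB(q_m), so the loss is a triangle.
DWL = ½ × 1.6344 × 8.9243 = 7.2929.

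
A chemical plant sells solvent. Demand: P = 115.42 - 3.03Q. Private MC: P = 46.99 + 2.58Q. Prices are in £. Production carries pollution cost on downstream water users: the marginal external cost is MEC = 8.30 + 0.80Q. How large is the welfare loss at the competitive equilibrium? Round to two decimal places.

Market equilibrium (private): 46.99 + 2.58Q = 115.42 - 3.03Q → Q_m = 12.1979.
Social marginal cost = private MC + MEC = 55.29 + 3.38Q.
Set SMC = demand: 55.29 + 3.38Q = 115.42 - 3.03Q → Q* = 9.3807.
The welfare-loss triangle has base |Q_m − Q*| and height MEC(Q_m) (the vertical gap between SMC and demand is zero at Q* and MEC at Q_m).
DWL = ½ × 2.8172 × 18.0583 = 25.4369.

DWL = £25.44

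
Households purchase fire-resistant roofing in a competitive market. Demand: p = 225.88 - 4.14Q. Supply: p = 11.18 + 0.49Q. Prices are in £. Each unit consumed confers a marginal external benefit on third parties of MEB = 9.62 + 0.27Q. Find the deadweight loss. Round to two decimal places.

Market equilibrium (private): 11.18 + 0.49Q = 225.88 - 4.14Q → Q_m = 46.3715.
Social marginal benefit = demand + MEB = 235.50 - 3.87Q.
Set SMB = MC: 235.50 - 3.87Q = 11.18 + 0.49Q → Q* = 51.4495.
The loss is the area between SMB and MC from Q* to Q_m; with linear curves that's a triangle of height MEB(Q_m).
DWL = ½ × 5.0780 × 22.1403 = 56.2142.

DWL = £56.21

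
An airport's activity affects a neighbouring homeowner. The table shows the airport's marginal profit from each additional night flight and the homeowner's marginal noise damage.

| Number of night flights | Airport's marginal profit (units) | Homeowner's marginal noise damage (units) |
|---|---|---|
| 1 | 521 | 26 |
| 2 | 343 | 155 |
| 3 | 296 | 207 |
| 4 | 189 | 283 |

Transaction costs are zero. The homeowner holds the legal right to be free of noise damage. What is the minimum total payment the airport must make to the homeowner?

Efficient level: marginal profit ≥ marginal noise damage through level 3, so k* = 3.
With the homeowner holding the right, the airport must at least compensate total damage at k*: 26 + 155 + 207 = 388.

388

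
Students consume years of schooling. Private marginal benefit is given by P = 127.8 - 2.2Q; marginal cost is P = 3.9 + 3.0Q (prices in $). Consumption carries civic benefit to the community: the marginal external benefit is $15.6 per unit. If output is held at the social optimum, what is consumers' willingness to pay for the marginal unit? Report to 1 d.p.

P = $68.8

Social marginal benefit = demand + MEB = 143.4 - 2.2Q.
Set SMB = MC: 143.4 - 2.2Q = 3.9 + 3.0Q → Q* = 26.8269.
Consumer price on the demand curve at Q*: 127.8 − 2.2×26.8269 = 68.7808.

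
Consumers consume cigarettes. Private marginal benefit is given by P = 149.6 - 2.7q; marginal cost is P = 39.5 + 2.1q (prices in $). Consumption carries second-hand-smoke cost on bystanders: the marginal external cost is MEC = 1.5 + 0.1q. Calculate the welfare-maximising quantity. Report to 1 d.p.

q* = 22.2

Social marginal benefit = demand − MEC = 148.1 - 2.8q.
Set SMB = MC: 148.1 - 2.8q = 39.5 + 2.1q → q* = 22.1633.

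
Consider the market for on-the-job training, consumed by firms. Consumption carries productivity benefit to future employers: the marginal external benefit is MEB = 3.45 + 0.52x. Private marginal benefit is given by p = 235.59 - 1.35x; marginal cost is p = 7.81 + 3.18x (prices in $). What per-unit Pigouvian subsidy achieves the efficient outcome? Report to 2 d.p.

subsidy = $33.43 per unit

Social marginal benefit = demand + MEB = 239.04 - 0.83x.
Set SMB = MC: 239.04 - 0.83x = 7.81 + 3.18x → x* = 57.6633.
The Pigouvian subsidy equals MEB at x*: 3.45 + 0.52×57.6633 = 33.4349.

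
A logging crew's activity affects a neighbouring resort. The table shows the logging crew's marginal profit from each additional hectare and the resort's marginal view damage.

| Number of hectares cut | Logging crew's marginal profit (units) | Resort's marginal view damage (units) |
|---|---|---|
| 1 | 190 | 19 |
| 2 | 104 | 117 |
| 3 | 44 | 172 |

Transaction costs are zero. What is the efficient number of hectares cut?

Bargaining reaches the level where marginal profit last exceeds marginal view damage.
That holds through level 1 (190 ≥ 19) but not at 2 (104 < 117).

1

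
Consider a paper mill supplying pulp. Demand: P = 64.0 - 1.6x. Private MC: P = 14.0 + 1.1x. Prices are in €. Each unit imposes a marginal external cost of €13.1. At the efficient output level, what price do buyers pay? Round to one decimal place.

P = €42.1

Social marginal cost = private MC + MEC = 27.1 + 1.1x.
Set SMC = demand: 27.1 + 1.1x = 64.0 - 1.6x → x* = 13.6667.
Consumer price on the demand curve at x*: 64.0 − 1.6×13.6667 = 42.1333.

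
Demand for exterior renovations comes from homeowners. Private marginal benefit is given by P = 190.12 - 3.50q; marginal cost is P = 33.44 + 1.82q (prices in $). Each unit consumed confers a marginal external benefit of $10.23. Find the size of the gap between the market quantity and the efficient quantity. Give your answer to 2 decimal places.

Market equilibrium (private): 33.44 + 1.82q = 190.12 - 3.50q → q_m = 29.4511.
Social marginal benefit = demand + MEB = 200.35 - 3.50q.
Set SMB = MC: 200.35 - 3.50q = 33.44 + 1.82q → q* = 31.3741.
Gap = |29.4511 − 31.3741| = 1.9230.

1.92 units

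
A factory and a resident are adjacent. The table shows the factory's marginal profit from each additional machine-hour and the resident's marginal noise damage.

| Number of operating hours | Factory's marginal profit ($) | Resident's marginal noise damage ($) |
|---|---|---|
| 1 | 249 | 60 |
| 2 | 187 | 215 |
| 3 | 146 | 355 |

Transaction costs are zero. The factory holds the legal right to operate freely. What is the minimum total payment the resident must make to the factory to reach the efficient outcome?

Left alone the factory would choose level 3 (marginal profit stays positive).
Efficient level: k* = 1 (marginal profit ≥ marginal noise damage through 1).
The resident must at least cover the factory's forgone profit from cutting 3→1: 187 + 146 = 333.

$333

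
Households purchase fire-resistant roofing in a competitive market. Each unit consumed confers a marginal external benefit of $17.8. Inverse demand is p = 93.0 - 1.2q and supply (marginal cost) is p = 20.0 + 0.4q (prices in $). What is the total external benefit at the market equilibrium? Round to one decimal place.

Market equilibrium (private): 20.0 + 0.4q = 93.0 - 1.2q → q_m = 45.6250.
Total external benefit = MEB × q_m = 17.8 × 45.6250 = 812.1250.

$812.1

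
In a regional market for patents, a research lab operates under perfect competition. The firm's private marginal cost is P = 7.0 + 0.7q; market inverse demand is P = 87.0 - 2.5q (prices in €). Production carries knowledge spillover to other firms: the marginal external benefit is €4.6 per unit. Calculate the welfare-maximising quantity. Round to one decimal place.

Social marginal cost = private MC − MEB = 2.4 + 0.7q.
Set SMC = demand: 2.4 + 0.7q = 87.0 - 2.5q → q* = 26.4375.

q* = 26.4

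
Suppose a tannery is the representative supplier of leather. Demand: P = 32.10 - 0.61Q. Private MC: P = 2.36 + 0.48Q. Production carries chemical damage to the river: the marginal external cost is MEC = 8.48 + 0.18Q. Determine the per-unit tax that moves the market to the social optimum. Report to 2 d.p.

tax = 11.49 per unit

Social marginal cost = private MC + MEC = 10.84 + 0.66Q.
Set SMC = demand: 10.84 + 0.66Q = 32.10 - 0.61Q → Q* = 16.7402.
The Pigouvian tax equals MEC at Q*: 8.48 + 0.18×16.7402 = 11.4932.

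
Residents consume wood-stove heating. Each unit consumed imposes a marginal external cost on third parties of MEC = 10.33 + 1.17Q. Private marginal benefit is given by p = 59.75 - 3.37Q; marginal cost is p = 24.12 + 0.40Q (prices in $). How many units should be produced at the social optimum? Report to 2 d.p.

Q* = 5.12

Social marginal benefit = demand − MEC = 49.42 - 4.54Q.
Set SMB = MC: 49.42 - 4.54Q = 24.12 + 0.40Q → Q* = 5.1215.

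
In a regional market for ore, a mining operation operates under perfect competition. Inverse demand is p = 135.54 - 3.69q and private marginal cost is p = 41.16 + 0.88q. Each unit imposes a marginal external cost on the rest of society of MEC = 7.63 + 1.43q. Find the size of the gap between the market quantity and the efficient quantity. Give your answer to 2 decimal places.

6.19 units

Market equilibrium (private): 41.16 + 0.88q = 135.54 - 3.69q → q_m = 20.6521.
Social marginal cost = private MC + MEC = 48.79 + 2.31q.
Set SMC = demand: 48.79 + 2.31q = 135.54 - 3.69q → q* = 14.4583.
Gap = |20.6521 − 14.4583| = 6.1938.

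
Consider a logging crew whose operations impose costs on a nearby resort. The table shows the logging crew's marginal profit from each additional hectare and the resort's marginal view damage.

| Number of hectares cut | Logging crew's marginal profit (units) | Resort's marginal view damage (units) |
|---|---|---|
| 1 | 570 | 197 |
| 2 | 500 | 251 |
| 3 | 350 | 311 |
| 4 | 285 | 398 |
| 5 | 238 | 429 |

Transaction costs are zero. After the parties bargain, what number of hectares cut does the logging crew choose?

3

Bargaining reaches the level where marginal profit last exceeds marginal view damage.
That holds through level 3 (350 ≥ 311) but not at 4 (285 < 398).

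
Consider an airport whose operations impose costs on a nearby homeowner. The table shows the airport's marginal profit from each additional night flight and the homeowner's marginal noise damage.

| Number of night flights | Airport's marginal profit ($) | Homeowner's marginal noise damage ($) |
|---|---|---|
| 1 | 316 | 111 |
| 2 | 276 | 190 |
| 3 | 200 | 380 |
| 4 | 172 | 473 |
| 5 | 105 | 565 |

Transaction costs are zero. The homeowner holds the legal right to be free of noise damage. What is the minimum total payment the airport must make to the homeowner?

Efficient level: marginal profit ≥ marginal noise damage through level 2, so k* = 2.
With the homeowner holding the right, the airport must at least compensate total damage at k*: 111 + 190 = 301.

$301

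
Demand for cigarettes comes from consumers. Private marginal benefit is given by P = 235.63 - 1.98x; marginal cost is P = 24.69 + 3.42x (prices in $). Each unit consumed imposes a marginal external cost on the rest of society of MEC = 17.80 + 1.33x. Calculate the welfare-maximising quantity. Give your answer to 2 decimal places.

x* = 28.70

Social marginal benefit = demand − MEC = 217.83 - 3.31x.
Set SMB = MC: 217.83 - 3.31x = 24.69 + 3.42x → x* = 28.6984.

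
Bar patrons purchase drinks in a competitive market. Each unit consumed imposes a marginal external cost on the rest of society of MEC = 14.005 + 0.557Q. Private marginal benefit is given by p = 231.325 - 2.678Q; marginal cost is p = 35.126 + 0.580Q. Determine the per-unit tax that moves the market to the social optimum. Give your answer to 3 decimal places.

Social marginal benefit = demand − MEC = 217.320 - 3.235Q.
Set SMB = MC: 217.320 - 3.235Q = 35.126 + 0.580Q → Q* = 47.7573.
The Pigouvian tax equals MEC at Q*: 14.005 + 0.557×47.7573 = 40.6058.

tax = 40.606 per unit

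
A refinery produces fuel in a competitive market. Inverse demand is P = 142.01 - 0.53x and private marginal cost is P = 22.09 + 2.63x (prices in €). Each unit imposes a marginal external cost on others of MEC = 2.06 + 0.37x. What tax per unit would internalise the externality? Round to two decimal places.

Social marginal cost = private MC + MEC = 24.15 + 3.00x.
Set SMC = demand: 24.15 + 3.00x = 142.01 - 0.53x → x* = 33.3881.
The Pigouvian tax equals MEC at x*: 2.06 + 0.37×33.3881 = 14.4136.

tax = €14.41 per unit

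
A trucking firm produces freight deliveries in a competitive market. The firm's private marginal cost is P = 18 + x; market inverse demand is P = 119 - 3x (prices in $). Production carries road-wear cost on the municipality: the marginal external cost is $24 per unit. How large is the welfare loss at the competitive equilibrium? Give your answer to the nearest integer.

DWL = $72

Market equilibrium (private): 18 + x = 119 - 3x → x_m = 25.2500.
Social marginal cost = private MC + MEC = 42 + x.
Set SMC = demand: 42 + x = 119 - 3x → x* = 19.2500.
The welfare-loss triangle has base |x_m − x*| and height MEC(x_m) (the vertical gap between SMC and demand is zero at x* and MEC at x_m).
DWL = ½ × 6.0000 × 24.0000 = 72.0000.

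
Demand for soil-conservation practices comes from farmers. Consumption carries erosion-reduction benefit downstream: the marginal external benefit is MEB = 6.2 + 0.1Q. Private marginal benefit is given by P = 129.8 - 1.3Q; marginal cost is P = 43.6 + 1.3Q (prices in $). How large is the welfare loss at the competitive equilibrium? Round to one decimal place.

DWL = $18.1

Market equilibrium (private): 43.6 + 1.3Q = 129.8 - 1.3Q → Q_m = 33.1538.
Social marginal benefit = demand + MEB = 136.0 - 1.2Q.
Set SMB = MC: 136.0 - 1.2Q = 43.6 + 1.3Q → Q* = 36.9600.
Between Q* and Q_m the wedge SMB − MC runs linearly from 0 to MEB(Q_m), so the loss is a triangle.
DWL = ½ × 3.8062 × 9.5154 = 18.1088.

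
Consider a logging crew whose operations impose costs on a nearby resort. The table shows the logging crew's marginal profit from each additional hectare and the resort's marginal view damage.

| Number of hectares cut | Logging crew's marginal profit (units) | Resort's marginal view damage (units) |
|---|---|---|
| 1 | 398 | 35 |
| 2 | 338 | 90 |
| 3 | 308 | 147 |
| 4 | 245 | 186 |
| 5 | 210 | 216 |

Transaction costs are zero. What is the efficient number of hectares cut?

Bargaining reaches the level where marginal profit last exceeds marginal view damage.
That holds through level 4 (245 ≥ 186) but not at 5 (210 < 216).

4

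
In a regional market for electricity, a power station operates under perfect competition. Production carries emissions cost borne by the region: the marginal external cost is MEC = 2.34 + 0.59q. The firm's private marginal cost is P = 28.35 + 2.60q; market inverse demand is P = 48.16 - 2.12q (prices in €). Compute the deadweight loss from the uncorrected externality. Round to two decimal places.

Market equilibrium (private): 28.35 + 2.60q = 48.16 - 2.12q → q_m = 4.1970.
Social marginal cost = private MC + MEC = 30.69 + 3.19q.
Set SMC = demand: 30.69 + 3.19q = 48.16 - 2.12q → q* = 3.2900.
The welfare-loss triangle has base |q_m − q*| and height MEC(q_m) (the vertical gap between SMC and demand is zero at q* and MEC at q_m).
DWL = ½ × 0.9070 × 4.8163 = 2.1842.

DWL = €2.18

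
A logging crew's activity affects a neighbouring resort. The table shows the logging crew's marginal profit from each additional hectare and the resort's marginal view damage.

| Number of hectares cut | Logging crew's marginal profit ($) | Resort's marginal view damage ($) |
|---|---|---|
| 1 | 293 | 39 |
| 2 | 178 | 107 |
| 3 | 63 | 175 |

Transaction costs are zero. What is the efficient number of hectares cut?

Bargaining reaches the level where marginal profit last exceeds marginal view damage.
That holds through level 2 (178 ≥ 107) but not at 3 (63 < 175).

2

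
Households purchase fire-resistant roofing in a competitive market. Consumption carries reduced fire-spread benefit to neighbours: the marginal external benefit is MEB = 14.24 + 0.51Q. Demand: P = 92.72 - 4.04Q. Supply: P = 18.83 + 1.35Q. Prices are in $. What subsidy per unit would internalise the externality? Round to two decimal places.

Social marginal benefit = demand + MEB = 106.96 - 3.53Q.
Set SMB = MC: 106.96 - 3.53Q = 18.83 + 1.35Q → Q* = 18.0594.
The Pigouvian subsidy equals MEB at Q*: 14.24 + 0.51×18.0594 = 23.4503.

subsidy = $23.45 per unit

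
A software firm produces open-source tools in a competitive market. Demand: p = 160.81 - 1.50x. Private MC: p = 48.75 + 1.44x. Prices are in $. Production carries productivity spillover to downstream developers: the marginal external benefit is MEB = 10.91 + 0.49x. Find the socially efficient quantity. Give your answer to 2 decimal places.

Social marginal cost = private MC − MEB = 37.84 + 0.95x.
Set SMC = demand: 37.84 + 0.95x = 160.81 - 1.50x → x* = 50.1918.

x* = 50.19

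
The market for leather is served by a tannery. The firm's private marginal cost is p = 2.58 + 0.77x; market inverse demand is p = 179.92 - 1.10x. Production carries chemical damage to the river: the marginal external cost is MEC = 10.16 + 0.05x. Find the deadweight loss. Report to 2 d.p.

DWL = 57.83

Market equilibrium (private): 2.58 + 0.77x = 179.92 - 1.10x → x_m = 94.8342.
Social marginal cost = private MC + MEC = 12.74 + 0.82x.
Set SMC = demand: 12.74 + 0.82x = 179.92 - 1.10x → x* = 87.0729.
The loss is the area between SMC and demand from x* to x_m; with linear curves that's a triangle of height MEC(x_m).
DWL = ½ × 7.7613 × 14.9017 = 57.8283.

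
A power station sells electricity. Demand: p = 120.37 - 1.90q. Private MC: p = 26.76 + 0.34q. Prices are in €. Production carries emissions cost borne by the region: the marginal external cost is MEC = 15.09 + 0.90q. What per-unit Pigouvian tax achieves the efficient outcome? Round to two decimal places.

tax = €37.60 per unit

Social marginal cost = private MC + MEC = 41.85 + 1.24q.
Set SMC = demand: 41.85 + 1.24q = 120.37 - 1.90q → q* = 25.0064.
The Pigouvian tax equals MEC at q*: 15.09 + 0.90×25.0064 = 37.5958.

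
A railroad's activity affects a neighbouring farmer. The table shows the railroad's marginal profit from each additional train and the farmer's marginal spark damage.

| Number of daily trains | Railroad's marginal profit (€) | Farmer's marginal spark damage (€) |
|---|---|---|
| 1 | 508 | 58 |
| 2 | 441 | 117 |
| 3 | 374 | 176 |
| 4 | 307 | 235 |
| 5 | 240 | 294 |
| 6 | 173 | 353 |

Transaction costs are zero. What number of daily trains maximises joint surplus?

4

Bargaining reaches the level where marginal profit last exceeds marginal spark damage.
That holds through level 4 (307 ≥ 235) but not at 5 (240 < 294).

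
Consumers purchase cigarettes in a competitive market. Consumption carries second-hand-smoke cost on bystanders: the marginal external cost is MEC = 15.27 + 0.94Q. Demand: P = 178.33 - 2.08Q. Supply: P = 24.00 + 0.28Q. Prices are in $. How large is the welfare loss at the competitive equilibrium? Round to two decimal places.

DWL = $892.29

Market equilibrium (private): 24.00 + 0.28Q = 178.33 - 2.08Q → Q_m = 65.3941.
Social marginal benefit = demand − MEC = 163.06 - 3.02Q.
Set SMB = MC: 163.06 - 3.02Q = 24.00 + 0.28Q → Q* = 42.1394.
Height of the DWL triangle at Q_m is MC(Q_m) − SMB(Q_m) = MEC(Q_m) = 76.7404.
DWL = ½ × 23.2547 × 76.7404 = 892.2875.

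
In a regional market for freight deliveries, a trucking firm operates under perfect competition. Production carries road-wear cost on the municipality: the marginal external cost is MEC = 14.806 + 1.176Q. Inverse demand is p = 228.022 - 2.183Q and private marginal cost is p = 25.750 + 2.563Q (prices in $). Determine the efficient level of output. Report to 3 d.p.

Social marginal cost = private MC + MEC = 40.556 + 3.739Q.
Set SMC = demand: 40.556 + 3.739Q = 228.022 - 2.183Q → Q* = 31.6559.

Q* = 31.656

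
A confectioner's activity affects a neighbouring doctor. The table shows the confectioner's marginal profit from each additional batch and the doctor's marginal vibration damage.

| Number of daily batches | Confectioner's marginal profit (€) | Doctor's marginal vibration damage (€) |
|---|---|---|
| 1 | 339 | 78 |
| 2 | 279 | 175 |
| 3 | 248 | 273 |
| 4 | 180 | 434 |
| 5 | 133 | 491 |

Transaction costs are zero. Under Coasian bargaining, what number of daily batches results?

Bargaining reaches the level where marginal profit last exceeds marginal vibration damage.
That holds through level 2 (279 ≥ 175) but not at 3 (248 < 273).

2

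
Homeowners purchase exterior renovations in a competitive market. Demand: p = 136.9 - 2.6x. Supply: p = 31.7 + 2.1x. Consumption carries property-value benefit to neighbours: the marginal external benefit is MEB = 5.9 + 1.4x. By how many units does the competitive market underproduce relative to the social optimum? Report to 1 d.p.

Market equilibrium (private): 31.7 + 2.1x = 136.9 - 2.6x → x_m = 22.3830.
Social marginal benefit = demand + MEB = 142.8 - 1.2x.
Set SMB = MC: 142.8 - 1.2x = 31.7 + 2.1x → x* = 33.6667.
Gap = |22.3830 − 33.6667| = 11.2837.

11.3 units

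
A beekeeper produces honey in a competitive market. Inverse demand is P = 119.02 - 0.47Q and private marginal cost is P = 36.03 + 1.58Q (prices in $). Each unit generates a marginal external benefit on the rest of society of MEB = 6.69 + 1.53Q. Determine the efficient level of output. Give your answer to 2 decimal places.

Q* = 172.46

Social marginal cost = private MC − MEB = 29.34 + 0.05Q.
Set SMC = demand: 29.34 + 0.05Q = 119.02 - 0.47Q → Q* = 172.4615.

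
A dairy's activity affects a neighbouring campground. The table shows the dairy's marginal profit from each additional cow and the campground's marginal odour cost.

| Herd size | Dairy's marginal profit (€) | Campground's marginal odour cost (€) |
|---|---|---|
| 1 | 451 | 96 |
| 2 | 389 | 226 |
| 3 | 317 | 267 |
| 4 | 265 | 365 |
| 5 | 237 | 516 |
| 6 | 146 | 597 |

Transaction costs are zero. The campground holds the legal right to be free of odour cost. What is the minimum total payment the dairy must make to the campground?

Efficient level: marginal profit ≥ marginal odour cost through level 3, so k* = 3.
With the campground holding the right, the dairy must at least compensate total damage at k*: 96 + 226 + 267 = 589.

€589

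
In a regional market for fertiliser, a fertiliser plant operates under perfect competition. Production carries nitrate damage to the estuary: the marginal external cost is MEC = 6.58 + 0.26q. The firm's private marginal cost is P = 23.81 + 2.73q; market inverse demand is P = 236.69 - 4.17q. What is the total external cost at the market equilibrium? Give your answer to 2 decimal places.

Market equilibrium (private): 23.81 + 2.73q = 236.69 - 4.17q → q_m = 30.8522.
Total external cost = ∫₀^{q_m} (6.58 + 0.26q) dq = 6.58×30.8522 + ½×0.26×30.8522² = 326.7490.

326.75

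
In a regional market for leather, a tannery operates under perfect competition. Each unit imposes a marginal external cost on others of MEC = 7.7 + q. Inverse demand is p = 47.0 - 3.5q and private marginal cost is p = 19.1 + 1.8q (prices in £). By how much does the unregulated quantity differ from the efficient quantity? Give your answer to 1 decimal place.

Market equilibrium (private): 19.1 + 1.8q = 47.0 - 3.5q → q_m = 5.2642.
Social marginal cost = private MC + MEC = 26.8 + 2.8q.
Set SMC = demand: 26.8 + 2.8q = 47.0 - 3.5q → q* = 3.2063.
Gap = |5.2642 − 3.2063| = 2.0579.

2.1 units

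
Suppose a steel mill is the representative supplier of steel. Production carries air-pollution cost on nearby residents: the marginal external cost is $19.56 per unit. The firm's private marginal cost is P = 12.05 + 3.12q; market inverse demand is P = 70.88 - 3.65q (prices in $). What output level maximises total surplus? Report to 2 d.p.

q* = 5.80

Social marginal cost = private MC + MEC = 31.61 + 3.12q.
Set SMC = demand: 31.61 + 3.12q = 70.88 - 3.65q → q* = 5.8006.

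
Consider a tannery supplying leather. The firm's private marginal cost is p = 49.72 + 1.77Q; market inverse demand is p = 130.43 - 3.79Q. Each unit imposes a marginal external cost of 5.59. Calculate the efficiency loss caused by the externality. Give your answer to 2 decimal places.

Market equilibrium (private): 49.72 + 1.77Q = 130.43 - 3.79Q → Q_m = 14.5162.
Social marginal cost = private MC + MEC = 55.31 + 1.77Q.
Set SMC = demand: 55.31 + 1.77Q = 130.43 - 3.79Q → Q* = 13.5108.
Between Q* and Q_m the wedge SMC − demand runs linearly from 0 to MEC(Q_m), so the loss is a triangle.
DWL = ½ × 1.0054 × 5.5900 = 2.8101.

DWL = 2.81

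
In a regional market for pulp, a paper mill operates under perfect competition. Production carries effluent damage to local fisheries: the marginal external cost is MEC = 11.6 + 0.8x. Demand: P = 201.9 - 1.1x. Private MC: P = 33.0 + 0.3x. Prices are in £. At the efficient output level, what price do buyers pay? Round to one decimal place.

P = £123.3

Social marginal cost = private MC + MEC = 44.6 + 1.1x.
Set SMC = demand: 44.6 + 1.1x = 201.9 - 1.1x → x* = 71.5000.
Consumer price on the demand curve at x*: 201.9 − 1.1×71.5000 = 123.2500.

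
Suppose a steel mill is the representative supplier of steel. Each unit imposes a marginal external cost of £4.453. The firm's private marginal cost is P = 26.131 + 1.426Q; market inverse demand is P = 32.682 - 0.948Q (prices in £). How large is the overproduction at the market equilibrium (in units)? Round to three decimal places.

1.876 units

Market equilibrium (private): 26.131 + 1.426Q = 32.682 - 0.948Q → Q_m = 2.7595.
Social marginal cost = private MC + MEC = 30.584 + 1.426Q.
Set SMC = demand: 30.584 + 1.426Q = 32.682 - 0.948Q → Q* = 0.8837.
Gap = |2.7595 − 0.8837| = 1.8758.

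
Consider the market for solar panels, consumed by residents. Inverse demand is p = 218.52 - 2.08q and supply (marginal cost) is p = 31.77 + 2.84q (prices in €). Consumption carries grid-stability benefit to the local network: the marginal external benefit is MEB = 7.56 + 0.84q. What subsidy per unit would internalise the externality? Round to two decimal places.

subsidy = €47.57 per unit

Social marginal benefit = demand + MEB = 226.08 - 1.24q.
Set SMB = MC: 226.08 - 1.24q = 31.77 + 2.84q → q* = 47.6250.
The Pigouvian subsidy equals MEB at q*: 7.56 + 0.84×47.6250 = 47.5650.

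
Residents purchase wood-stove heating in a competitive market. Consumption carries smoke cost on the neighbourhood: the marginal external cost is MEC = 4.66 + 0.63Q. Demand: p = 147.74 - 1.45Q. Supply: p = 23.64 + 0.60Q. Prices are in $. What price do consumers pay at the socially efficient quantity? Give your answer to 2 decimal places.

Social marginal benefit = demand − MEC = 143.08 - 2.08Q.
Set SMB = MC: 143.08 - 2.08Q = 23.64 + 0.60Q → Q* = 44.5672.
Consumer price on the demand curve at Q*: 147.74 − 1.45×44.5672 = 83.1176.

P = $83.12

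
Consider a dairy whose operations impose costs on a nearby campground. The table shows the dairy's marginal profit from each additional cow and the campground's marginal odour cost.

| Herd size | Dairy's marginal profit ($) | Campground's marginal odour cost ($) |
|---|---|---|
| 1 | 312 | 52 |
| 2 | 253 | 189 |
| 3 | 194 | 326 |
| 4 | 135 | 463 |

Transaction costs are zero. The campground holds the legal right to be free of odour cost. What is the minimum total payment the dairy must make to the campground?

$241

Efficient level: marginal profit ≥ marginal odour cost through level 2, so k* = 2.
With the campground holding the right, the dairy must at least compensate total damage at k*: 52 + 189 = 241.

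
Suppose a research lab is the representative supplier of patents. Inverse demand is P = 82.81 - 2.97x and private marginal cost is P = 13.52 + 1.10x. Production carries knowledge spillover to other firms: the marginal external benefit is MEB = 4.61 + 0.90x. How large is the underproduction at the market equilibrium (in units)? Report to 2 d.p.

Market equilibrium (private): 13.52 + 1.10x = 82.81 - 2.97x → x_m = 17.0246.
Social marginal cost = private MC − MEB = 8.91 + 0.20x.
Set SMC = demand: 8.91 + 0.20x = 82.81 - 2.97x → x* = 23.3123.
Gap = |17.0246 − 23.3123| = 6.2877.

6.29 units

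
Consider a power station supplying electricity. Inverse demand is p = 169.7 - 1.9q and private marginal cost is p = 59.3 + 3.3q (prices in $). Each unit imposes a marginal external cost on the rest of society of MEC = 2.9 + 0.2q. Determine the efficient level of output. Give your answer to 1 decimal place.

Social marginal cost = private MC + MEC = 62.2 + 3.5q.
Set SMC = demand: 62.2 + 3.5q = 169.7 - 1.9q → q* = 19.9074.

q* = 19.9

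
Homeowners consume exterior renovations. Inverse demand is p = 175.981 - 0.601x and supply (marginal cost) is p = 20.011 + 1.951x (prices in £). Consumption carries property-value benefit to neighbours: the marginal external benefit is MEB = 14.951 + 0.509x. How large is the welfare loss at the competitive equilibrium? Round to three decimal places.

DWL = £519.205

Market equilibrium (private): 20.011 + 1.951x = 175.981 - 0.601x → x_m = 61.1168.
Social marginal benefit = demand + MEB = 190.932 - 0.092x.
Set SMB = MC: 190.932 - 0.092x = 20.011 + 1.951x → x* = 83.6618.
Height of the DWL triangle at x_m is SMB(x_m) − MC(x_m) = MEB(x_m) = 46.0594.
DWL = ½ × 22.5450 × 46.0594 = 519.2046.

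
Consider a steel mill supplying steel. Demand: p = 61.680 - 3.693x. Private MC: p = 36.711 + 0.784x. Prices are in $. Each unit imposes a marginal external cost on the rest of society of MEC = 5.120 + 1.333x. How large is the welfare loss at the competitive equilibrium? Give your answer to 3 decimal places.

Market equilibrium (private): 36.711 + 0.784x = 61.680 - 3.693x → x_m = 5.5772.
Social marginal cost = private MC + MEC = 41.831 + 2.117x.
Set SMC = demand: 41.831 + 2.117x = 61.680 - 3.693x → x* = 3.4164.
Height of the DWL triangle at x_m is SMC(x_m) − demand(x_m) = MEC(x_m) = 12.5544.
DWL = ½ × 2.1608 × 12.5544 = 13.5638.

DWL = $13.564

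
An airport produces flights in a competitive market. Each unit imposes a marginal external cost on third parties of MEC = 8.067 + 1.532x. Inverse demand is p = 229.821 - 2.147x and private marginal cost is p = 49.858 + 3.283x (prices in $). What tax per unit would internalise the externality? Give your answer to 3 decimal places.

Social marginal cost = private MC + MEC = 57.925 + 4.815x.
Set SMC = demand: 57.925 + 4.815x = 229.821 - 2.147x → x* = 24.6906.
The Pigouvian tax equals MEC at x*: 8.067 + 1.532×24.6906 = 45.8930.

tax = $45.893 per unit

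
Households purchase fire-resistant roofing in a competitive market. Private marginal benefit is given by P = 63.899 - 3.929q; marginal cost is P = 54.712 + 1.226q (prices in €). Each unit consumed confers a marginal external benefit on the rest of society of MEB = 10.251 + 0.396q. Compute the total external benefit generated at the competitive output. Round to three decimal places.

€18.898

Market equilibrium (private): 54.712 + 1.226q = 63.899 - 3.929q → q_m = 1.7822.
Total external benefit = ∫₀^{q_m} (10.251 + 0.396q) dq = 10.251×1.7822 + ½×0.396×1.7822² = 18.8982.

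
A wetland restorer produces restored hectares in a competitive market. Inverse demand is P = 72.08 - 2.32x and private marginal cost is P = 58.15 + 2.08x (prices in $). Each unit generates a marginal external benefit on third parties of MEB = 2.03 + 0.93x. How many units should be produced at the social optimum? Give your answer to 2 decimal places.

Social marginal cost = private MC − MEB = 56.12 + 1.15x.
Set SMC = demand: 56.12 + 1.15x = 72.08 - 2.32x → x* = 4.5994.

x* = 4.60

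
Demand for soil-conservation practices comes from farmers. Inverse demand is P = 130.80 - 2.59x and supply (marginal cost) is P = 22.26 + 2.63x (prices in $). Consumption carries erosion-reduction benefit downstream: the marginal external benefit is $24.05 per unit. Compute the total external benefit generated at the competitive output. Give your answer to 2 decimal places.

$500.07

Market equilibrium (private): 22.26 + 2.63x = 130.80 - 2.59x → x_m = 20.7931.
Total external benefit = MEB × x_m = 24.05 × 20.7931 = 500.0741.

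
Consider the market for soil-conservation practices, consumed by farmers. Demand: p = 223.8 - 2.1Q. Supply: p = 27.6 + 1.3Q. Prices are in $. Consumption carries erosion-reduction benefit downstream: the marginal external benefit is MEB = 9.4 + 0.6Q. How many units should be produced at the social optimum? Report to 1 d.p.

Q* = 73.4

Social marginal benefit = demand + MEB = 233.2 - 1.5Q.
Set SMB = MC: 233.2 - 1.5Q = 27.6 + 1.3Q → Q* = 73.4286.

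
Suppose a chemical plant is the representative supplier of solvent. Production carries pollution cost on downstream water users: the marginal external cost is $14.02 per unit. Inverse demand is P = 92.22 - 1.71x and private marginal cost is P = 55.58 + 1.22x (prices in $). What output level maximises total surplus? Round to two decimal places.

x* = 7.72

Social marginal cost = private MC + MEC = 69.60 + 1.22x.
Set SMC = demand: 69.60 + 1.22x = 92.22 - 1.71x → x* = 7.7201.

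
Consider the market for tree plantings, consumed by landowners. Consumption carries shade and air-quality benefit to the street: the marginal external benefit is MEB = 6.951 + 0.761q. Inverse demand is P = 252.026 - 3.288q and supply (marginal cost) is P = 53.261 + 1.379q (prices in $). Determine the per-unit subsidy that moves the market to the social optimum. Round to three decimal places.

Social marginal benefit = demand + MEB = 258.977 - 2.527q.
Set SMB = MC: 258.977 - 2.527q = 53.261 + 1.379q → q* = 52.6667.
The Pigouvian subsidy equals MEB at q*: 6.951 + 0.761×52.6667 = 47.0304.

subsidy = $47.030 per unit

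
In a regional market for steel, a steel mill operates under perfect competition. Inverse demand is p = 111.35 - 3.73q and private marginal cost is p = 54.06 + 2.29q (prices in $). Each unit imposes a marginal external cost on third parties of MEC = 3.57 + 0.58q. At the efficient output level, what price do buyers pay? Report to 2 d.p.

P = $80.99

Social marginal cost = private MC + MEC = 57.63 + 2.87q.
Set SMC = demand: 57.63 + 2.87q = 111.35 - 3.73q → q* = 8.1394.
Consumer price on the demand curve at q*: 111.35 − 3.73×8.1394 = 80.9900.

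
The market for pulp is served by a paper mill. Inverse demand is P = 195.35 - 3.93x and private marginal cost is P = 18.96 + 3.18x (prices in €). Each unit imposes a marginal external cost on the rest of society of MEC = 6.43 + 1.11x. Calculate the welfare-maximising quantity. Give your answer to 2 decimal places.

x* = 20.68

Social marginal cost = private MC + MEC = 25.39 + 4.29x.
Set SMC = demand: 25.39 + 4.29x = 195.35 - 3.93x → x* = 20.6764.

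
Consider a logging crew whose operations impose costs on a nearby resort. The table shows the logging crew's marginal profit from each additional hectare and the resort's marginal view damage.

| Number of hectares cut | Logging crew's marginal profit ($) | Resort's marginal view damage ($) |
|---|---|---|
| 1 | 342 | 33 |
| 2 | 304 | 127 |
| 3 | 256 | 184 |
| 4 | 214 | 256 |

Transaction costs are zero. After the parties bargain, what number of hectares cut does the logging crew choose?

3

Bargaining reaches the level where marginal profit last exceeds marginal view damage.
That holds through level 3 (256 ≥ 184) but not at 4 (214 < 256).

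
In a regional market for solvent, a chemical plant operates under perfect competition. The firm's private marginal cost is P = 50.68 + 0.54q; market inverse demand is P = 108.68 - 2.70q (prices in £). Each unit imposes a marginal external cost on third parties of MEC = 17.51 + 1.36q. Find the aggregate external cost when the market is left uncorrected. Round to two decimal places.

Market equilibrium (private): 50.68 + 0.54q = 108.68 - 2.70q → q_m = 17.9012.
Total external cost = ∫₀^{q_m} (17.51 + 1.36q) dq = 17.51×17.9012 + ½×1.36×17.9012² = 531.3580.

£531.36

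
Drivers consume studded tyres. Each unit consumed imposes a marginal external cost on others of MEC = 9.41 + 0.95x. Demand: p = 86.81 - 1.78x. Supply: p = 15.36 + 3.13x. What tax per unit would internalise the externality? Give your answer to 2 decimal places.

tax = 19.47 per unit

Social marginal benefit = demand − MEC = 77.40 - 2.73x.
Set SMB = MC: 77.40 - 2.73x = 15.36 + 3.13x → x* = 10.5870.
The Pigouvian tax equals MEC at x*: 9.41 + 0.95×10.5870 = 19.4677.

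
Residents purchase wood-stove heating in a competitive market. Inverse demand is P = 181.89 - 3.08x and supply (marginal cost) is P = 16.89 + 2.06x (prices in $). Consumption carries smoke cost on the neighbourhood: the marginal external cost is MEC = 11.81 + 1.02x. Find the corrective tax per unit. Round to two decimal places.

tax = $37.18 per unit

Social marginal benefit = demand − MEC = 170.08 - 4.10x.
Set SMB = MC: 170.08 - 4.10x = 16.89 + 2.06x → x* = 24.8685.
The Pigouvian tax equals MEC at x*: 11.81 + 1.02×24.8685 = 37.1759.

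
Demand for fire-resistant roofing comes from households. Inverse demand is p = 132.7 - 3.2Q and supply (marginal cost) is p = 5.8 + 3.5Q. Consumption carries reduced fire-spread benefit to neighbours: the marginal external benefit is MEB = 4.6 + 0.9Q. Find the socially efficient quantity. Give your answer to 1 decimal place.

Social marginal benefit = demand + MEB = 137.3 - 2.3Q.
Set SMB = MC: 137.3 - 2.3Q = 5.8 + 3.5Q → Q* = 22.6724.

Q* = 22.7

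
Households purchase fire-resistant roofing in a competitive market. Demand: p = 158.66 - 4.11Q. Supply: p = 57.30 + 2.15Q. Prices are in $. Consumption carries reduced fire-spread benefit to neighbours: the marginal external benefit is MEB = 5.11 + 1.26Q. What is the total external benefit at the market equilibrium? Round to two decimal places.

$247.91

Market equilibrium (private): 57.30 + 2.15Q = 158.66 - 4.11Q → Q_m = 16.1917.
Total external benefit = ∫₀^{Q_m} (5.11 + 1.26Q) dQ = 5.11×16.1917 + ½×1.26×16.1917² = 247.9074.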